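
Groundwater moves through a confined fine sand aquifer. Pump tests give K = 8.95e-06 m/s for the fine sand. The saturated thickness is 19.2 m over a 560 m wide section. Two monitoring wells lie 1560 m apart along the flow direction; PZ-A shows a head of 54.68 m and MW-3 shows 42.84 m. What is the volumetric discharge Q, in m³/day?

Convert K: 8.95e-06 m/s × 86400 = 0.7733 m/day.
Cross-sectional area A = 560 × 19.2 = 10752 m².
Hydraulic gradient i = (54.68 − 42.84) / 1560 = 11.84 / 1560 = 0.007590.
Darcy's law: Q = K · A · i = 0.7733 × 10752 × 0.007590 = 63.10 m³/day.

63.1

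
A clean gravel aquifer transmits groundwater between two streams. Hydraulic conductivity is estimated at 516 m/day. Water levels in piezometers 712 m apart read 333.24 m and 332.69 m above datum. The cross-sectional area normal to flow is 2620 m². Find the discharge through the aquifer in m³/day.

Hydraulic gradient i = (333.24 − 332.69) / 712 = 0.55 / 712 = 0.0007725.
Darcy's law: Q = K · A · i = 516.0 × 2620 × 0.0007725 = 1044 m³/day.

1040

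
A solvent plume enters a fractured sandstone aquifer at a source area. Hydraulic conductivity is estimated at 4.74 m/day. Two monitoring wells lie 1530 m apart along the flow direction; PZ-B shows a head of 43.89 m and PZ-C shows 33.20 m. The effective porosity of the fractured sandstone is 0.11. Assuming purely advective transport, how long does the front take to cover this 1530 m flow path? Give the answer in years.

Hydraulic gradient i = (43.89 − 33.20) / 1530 = 10.69 / 1530 = 0.006987.
Darcy flux q = K · i = 4.740 × 0.006987 = 0.03312 m/day.
Seepage velocity v = q / n_e = 0.03312 / 0.11 = 0.3011 m/day.
Travel time t = L / v = 1530 / 0.3011 = 5082 days = 13.91 years.

13.9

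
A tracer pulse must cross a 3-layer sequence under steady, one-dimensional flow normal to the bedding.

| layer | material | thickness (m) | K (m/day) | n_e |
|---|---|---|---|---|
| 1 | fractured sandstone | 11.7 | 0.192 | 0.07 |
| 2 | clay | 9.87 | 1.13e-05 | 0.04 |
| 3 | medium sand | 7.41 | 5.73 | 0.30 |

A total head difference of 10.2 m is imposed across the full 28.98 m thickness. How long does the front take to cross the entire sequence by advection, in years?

With flow normal to the layers, continuity requires the same specific discharge q through every layer.
Σ(b_i/K_i) = 11.7/0.192 + 9.87/1.13e-05 + 7.41/5.73 = 8.735e+05 d.
q = Δh / Σ(b_i/K_i) = 10.2 / 8.735e+05 = 1.168e-05 m/day.
In each layer the seepage velocity is v_i = q/n_i, so the layer transit time is t_i = b_i·n_i / q:
  layer 1 (fractured sandstone): t_1 = 11.7 × 0.07 / 1.168e-05 = 70138 d
  layer 2 (clay): t_2 = 9.87 × 0.04 / 1.168e-05 = 33810 d
  layer 3 (medium sand): t_3 = 7.41 × 0.30 / 1.168e-05 = 1.904e+05 d
Total t = Σ t_i = 2.943e+05 days = 805.8 years.

806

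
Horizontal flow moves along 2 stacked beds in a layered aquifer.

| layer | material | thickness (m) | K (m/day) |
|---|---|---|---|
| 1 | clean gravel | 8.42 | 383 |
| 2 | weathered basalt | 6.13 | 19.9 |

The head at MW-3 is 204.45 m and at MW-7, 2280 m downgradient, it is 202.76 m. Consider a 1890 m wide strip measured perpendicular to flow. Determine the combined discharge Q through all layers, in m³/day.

4690

Flow is parallel to layering, so each bed carries its own Darcy discharge and the transmissivities add.
Σ(K_i·b_i) = 383×8.42 + 19.9×6.13 = 3347 m²/day.
Hydraulic gradient i = (204.45 − 202.76) / 2280 = 1.69 / 2280 = 0.0007412.
Q = Σ(K_i·b_i) · W · i = 3347 × 1890 × 0.0007412 = 4689 m³/day.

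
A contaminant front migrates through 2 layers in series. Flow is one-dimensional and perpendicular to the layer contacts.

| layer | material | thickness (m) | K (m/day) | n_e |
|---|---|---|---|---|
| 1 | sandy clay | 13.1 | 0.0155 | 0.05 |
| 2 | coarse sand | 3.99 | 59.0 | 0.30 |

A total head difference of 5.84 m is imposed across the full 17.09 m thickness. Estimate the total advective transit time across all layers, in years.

With flow normal to the layers, continuity requires the same specific discharge q through every layer.
Σ(b_i/K_i) = 13.1/0.0155 + 3.99/59.0 = 845.2 d.
q = Δh / Σ(b_i/K_i) = 5.84 / 845.2 = 0.006909 m/day.
In each layer the seepage velocity is v_i = q/n_i, so the layer transit time is t_i = b_i·n_i / q:
  layer 1 (sandy clay): t_1 = 13.1 × 0.05 / 0.006909 = 94.80 d
  layer 2 (coarse sand): t_2 = 3.99 × 0.30 / 0.006909 = 173.2 d
Total t = Σ t_i = 268.0 days = 0.7339 years.

0.734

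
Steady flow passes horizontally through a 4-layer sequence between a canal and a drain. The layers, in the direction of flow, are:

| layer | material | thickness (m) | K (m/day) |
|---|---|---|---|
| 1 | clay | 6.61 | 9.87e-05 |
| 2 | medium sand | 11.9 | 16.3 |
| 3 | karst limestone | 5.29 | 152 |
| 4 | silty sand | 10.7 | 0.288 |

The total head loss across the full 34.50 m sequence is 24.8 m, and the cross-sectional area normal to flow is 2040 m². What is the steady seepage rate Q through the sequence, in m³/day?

0.755

Flow is perpendicular to layering, so the layers act in series and the equivalent K is the thickness-weighted harmonic mean.
Total thickness L = 6.61 + 11.9 + 5.29 + 10.7 = 34.50 m.
Σ(b_i/K_i) = 6.61/9.87e-05 + 11.9/16.3 + 5.29/152 + 10.7/0.288 = 67009 d.
K_eq = L / Σ(b_i/K_i) = 34.50 / 67009 = 0.0005149 m/day.
Q = K_eq · A · (Δh/L) = 0.0005149 × 2040 × (24.8/34.50) = 0.7550 m³/day.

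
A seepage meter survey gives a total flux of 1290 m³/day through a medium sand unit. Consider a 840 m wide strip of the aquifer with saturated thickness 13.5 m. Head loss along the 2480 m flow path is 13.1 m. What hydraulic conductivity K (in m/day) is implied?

21.5

Cross-sectional area A = 840 × 13.5 = 11340 m².
Hydraulic gradient i = Δh / L = 13.1 / 2480 = 0.005282.
From Q = K·A·i, K = Q / (A·i) = 1290 / (11340 × 0.005282) = 21.54 m/day.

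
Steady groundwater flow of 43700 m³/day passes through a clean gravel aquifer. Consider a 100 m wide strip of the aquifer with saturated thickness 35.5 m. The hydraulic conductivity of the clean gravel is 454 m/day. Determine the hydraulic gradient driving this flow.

Cross-sectional area A = 100 × 35.5 = 3550 m².
From Q = K·A·i, i = Q / (K·A) = 43700 / (454.0 × 3550) = 0.02711.

0.0271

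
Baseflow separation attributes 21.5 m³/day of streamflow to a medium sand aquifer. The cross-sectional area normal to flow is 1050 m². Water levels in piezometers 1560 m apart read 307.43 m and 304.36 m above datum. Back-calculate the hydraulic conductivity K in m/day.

Hydraulic gradient i = (307.43 − 304.36) / 1560 = 3.07 / 1560 = 0.001968.
From Q = K·A·i, K = Q / (A·i) = 21.5 / (1050 × 0.001968) = 10.40 m/day.

10.4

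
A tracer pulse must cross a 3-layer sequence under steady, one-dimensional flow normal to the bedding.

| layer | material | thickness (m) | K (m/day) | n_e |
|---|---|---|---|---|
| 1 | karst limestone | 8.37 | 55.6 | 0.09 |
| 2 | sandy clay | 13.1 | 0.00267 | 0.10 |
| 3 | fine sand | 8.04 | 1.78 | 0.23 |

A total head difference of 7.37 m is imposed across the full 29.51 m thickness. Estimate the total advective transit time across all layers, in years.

With flow normal to the layers, continuity requires the same specific discharge q through every layer.
Σ(b_i/K_i) = 8.37/55.6 + 13.1/0.00267 + 8.04/1.78 = 4911 d.
q = Δh / Σ(b_i/K_i) = 7.37 / 4911 = 0.001501 m/day.
In each layer the seepage velocity is v_i = q/n_i, so the layer transit time is t_i = b_i·n_i / q:
  layer 1 (karst limestone): t_1 = 8.37 × 0.09 / 0.001501 = 502.0 d
  layer 2 (sandy clay): t_2 = 13.1 × 0.10 / 0.001501 = 872.9 d
  layer 3 (fine sand): t_3 = 8.04 × 0.23 / 0.001501 = 1232 d
Total t = Σ t_i = 2607 days = 7.138 years.

7.14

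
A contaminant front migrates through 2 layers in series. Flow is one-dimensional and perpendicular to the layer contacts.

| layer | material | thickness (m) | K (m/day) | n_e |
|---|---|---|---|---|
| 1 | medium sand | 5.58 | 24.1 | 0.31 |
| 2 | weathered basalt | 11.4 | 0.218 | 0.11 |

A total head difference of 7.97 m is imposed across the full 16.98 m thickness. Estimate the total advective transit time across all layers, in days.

19.7

With flow normal to the layers, continuity requires the same specific discharge q through every layer.
Σ(b_i/K_i) = 5.58/24.1 + 11.4/0.218 = 52.53 d.
q = Δh / Σ(b_i/K_i) = 7.97 / 52.53 = 0.1517 m/day.
In each layer the seepage velocity is v_i = q/n_i, so the layer transit time is t_i = b_i·n_i / q:
  layer 1 (medium sand): t_1 = 5.58 × 0.31 / 0.1517 = 11.40 d
  layer 2 (weathered basalt): t_2 = 11.4 × 0.11 / 0.1517 = 8.264 d
Total t = Σ t_i = 19.66 days.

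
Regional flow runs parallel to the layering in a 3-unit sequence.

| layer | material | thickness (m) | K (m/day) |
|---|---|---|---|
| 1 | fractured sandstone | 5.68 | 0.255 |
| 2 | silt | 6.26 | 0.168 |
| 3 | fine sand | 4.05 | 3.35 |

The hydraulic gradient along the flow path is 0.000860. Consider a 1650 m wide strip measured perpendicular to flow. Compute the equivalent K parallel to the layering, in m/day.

Flow is parallel to layering, so each bed carries its own Darcy discharge and the transmissivities add.
Σ(K_i·b_i) = 0.255×5.68 + 0.168×6.26 + 3.35×4.05 = 16.07 m²/day.
Total thickness b = 15.99 m, so K_eq = Σ(K_i·b_i)/b = 1.005 m/day.

1.00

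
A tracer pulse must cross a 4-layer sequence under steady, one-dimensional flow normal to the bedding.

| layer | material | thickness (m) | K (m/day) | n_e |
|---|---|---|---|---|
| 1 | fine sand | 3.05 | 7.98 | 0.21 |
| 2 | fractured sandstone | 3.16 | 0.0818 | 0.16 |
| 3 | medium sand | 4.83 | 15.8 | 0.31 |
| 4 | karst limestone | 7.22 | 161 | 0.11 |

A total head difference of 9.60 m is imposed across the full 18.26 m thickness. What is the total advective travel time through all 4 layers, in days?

14.1

With flow normal to the layers, continuity requires the same specific discharge q through every layer.
Σ(b_i/K_i) = 3.05/7.98 + 3.16/0.0818 + 4.83/15.8 + 7.22/161 = 39.36 d.
q = Δh / Σ(b_i/K_i) = 9.60 / 39.36 = 0.2439 m/day.
In each layer the seepage velocity is v_i = q/n_i, so the layer transit time is t_i = b_i·n_i / q:
  layer 1 (fine sand): t_1 = 3.05 × 0.21 / 0.2439 = 2.626 d
  layer 2 (fractured sandstone): t_2 = 3.16 × 0.16 / 0.2439 = 2.073 d
  layer 3 (medium sand): t_3 = 4.83 × 0.31 / 0.2439 = 6.139 d
  layer 4 (karst limestone): t_4 = 7.22 × 0.11 / 0.2439 = 3.257 d
Total t = Σ t_i = 14.10 days.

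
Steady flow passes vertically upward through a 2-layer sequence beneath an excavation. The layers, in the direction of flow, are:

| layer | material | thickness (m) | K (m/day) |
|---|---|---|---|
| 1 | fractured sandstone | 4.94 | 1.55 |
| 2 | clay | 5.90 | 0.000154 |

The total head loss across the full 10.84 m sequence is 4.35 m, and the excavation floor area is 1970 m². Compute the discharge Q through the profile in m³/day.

Flow is perpendicular to layering, so the layers act in series and the equivalent K is the thickness-weighted harmonic mean.
Total thickness L = 4.94 + 5.90 = 10.84 m.
Σ(b_i/K_i) = 4.94/1.55 + 5.90/0.000154 = 38315 d.
K_eq = L / Σ(b_i/K_i) = 10.84 / 38315 = 0.0002829 m/day.
Q = K_eq · A · (Δh/L) = 0.0002829 × 1970 × (4.35/10.84) = 0.2237 m³/day.

0.224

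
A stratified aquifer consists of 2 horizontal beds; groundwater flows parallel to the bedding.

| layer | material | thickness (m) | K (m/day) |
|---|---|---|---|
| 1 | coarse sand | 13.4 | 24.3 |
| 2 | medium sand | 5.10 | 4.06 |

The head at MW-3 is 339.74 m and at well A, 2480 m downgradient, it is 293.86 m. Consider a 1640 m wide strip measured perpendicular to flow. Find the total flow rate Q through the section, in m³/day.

Flow is parallel to layering, so each bed carries its own Darcy discharge and the transmissivities add.
Σ(K_i·b_i) = 24.3×13.4 + 4.06×5.10 = 346.3 m²/day.
Hydraulic gradient i = (339.74 − 293.86) / 2480 = 45.88 / 2480 = 0.01850.
Q = Σ(K_i·b_i) · W · i = 346.3 × 1640 × 0.01850 = 10508 m³/day.

10500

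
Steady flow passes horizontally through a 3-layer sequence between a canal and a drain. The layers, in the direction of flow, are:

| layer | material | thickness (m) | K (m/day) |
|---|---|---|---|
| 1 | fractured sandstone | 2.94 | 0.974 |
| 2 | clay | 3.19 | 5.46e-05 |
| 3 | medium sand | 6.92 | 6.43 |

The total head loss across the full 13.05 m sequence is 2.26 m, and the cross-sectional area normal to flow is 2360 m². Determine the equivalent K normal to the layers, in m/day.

Flow is perpendicular to layering, so the layers act in series and the equivalent K is the thickness-weighted harmonic mean.
Total thickness L = 2.94 + 3.19 + 6.92 = 13.05 m.
Σ(b_i/K_i) = 2.94/0.974 + 3.19/5.46e-05 + 6.92/6.43 = 58429 d.
K_eq = L / Σ(b_i/K_i) = 13.05 / 58429 = 0.0002233 m/day.

0.000223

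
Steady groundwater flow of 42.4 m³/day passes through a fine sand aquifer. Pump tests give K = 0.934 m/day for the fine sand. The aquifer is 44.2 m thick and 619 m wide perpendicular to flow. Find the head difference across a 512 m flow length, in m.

0.850

Cross-sectional area A = 619 × 44.2 = 27360 m².
From Q = K·A·i, i = Q / (K·A) = 42.4 / (0.9340 × 27360) = 0.001659.
Head loss Δh = i · L = 0.001659 × 512 = 0.8495 m.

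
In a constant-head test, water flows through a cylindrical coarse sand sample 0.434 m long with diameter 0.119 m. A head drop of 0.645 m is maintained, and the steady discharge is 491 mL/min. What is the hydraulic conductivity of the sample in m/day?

Cross-sectional area A = π·(d/2)² = π × (0.119/2)² = 0.01112 m².
Convert discharge: 491 mL/min = 8.183e-06 m³/s.
Darcy's law rearranged: K = Q·L / (A·Δh) = 8.183e-06 × 0.434 / (0.01112 × 0.645) = 0.0004951 m/s = 42.78 m/day.

42.8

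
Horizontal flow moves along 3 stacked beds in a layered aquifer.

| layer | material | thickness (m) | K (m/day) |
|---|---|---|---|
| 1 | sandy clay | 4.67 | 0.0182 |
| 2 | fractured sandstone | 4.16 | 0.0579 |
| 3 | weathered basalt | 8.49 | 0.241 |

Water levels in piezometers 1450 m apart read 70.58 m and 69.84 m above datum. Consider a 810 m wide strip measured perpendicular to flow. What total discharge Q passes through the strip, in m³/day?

0.981

Flow is parallel to layering, so each bed carries its own Darcy discharge and the transmissivities add.
Σ(K_i·b_i) = 0.0182×4.67 + 0.0579×4.16 + 0.241×8.49 = 2.372 m²/day.
Hydraulic gradient i = (70.58 − 69.84) / 1450 = 0.74 / 1450 = 0.0005103.
Q = Σ(K_i·b_i) · W · i = 2.372 × 810 × 0.0005103 = 0.9805 m³/day.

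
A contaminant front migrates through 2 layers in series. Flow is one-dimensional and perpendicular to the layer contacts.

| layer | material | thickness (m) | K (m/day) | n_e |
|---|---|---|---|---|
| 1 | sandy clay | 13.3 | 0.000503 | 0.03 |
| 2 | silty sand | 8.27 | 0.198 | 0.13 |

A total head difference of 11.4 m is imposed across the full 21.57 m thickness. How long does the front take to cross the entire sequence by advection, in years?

With flow normal to the layers, continuity requires the same specific discharge q through every layer.
Σ(b_i/K_i) = 13.3/0.000503 + 8.27/0.198 = 26483 d.
q = Δh / Σ(b_i/K_i) = 11.4 / 26483 = 0.0004305 m/day.
In each layer the seepage velocity is v_i = q/n_i, so the layer transit time is t_i = b_i·n_i / q:
  layer 1 (sandy clay): t_1 = 13.3 × 0.03 / 0.0004305 = 926.9 d
  layer 2 (silty sand): t_2 = 8.27 × 0.13 / 0.0004305 = 2498 d
Total t = Σ t_i = 3424 days = 9.376 years.

9.38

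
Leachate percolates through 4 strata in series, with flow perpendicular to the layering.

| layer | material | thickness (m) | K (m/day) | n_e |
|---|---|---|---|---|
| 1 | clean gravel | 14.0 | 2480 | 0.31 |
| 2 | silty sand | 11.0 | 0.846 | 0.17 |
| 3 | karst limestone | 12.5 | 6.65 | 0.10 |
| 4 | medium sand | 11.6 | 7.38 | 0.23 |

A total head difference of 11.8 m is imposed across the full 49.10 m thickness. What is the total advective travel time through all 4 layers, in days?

With flow normal to the layers, continuity requires the same specific discharge q through every layer.
Σ(b_i/K_i) = 14.0/2480 + 11.0/0.846 + 12.5/6.65 + 11.6/7.38 = 16.46 d.
q = Δh / Σ(b_i/K_i) = 11.8 / 16.46 = 0.7169 m/day.
In each layer the seepage velocity is v_i = q/n_i, so the layer transit time is t_i = b_i·n_i / q:
  layer 1 (clean gravel): t_1 = 14.0 × 0.31 / 0.7169 = 6.054 d
  layer 2 (silty sand): t_2 = 11.0 × 0.17 / 0.7169 = 2.608 d
  layer 3 (karst limestone): t_3 = 12.5 × 0.10 / 0.7169 = 1.744 d
  layer 4 (medium sand): t_4 = 11.6 × 0.23 / 0.7169 = 3.722 d
Total t = Σ t_i = 14.13 days.

14.1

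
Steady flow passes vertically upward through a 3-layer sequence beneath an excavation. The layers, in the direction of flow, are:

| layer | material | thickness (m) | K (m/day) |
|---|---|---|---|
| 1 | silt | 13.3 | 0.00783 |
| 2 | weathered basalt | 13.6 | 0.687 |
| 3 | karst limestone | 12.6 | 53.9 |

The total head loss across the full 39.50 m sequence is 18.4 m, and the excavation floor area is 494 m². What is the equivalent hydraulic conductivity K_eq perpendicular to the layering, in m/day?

Flow is perpendicular to layering, so the layers act in series and the equivalent K is the thickness-weighted harmonic mean.
Total thickness L = 13.3 + 13.6 + 12.6 = 39.50 m.
Σ(b_i/K_i) = 13.3/0.00783 + 13.6/0.687 + 12.6/53.9 = 1719 d.
K_eq = L / Σ(b_i/K_i) = 39.50 / 1719 = 0.02298 m/day.

0.0230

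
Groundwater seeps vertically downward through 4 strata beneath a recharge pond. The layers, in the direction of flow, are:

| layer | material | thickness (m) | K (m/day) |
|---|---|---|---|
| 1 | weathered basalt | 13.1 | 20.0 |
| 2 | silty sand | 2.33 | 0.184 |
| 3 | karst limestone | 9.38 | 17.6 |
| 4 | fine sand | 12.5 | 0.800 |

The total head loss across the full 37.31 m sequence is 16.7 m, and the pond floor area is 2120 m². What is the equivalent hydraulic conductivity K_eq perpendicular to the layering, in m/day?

1.27

Flow is perpendicular to layering, so the layers act in series and the equivalent K is the thickness-weighted harmonic mean.
Total thickness L = 13.1 + 2.33 + 9.38 + 12.5 = 37.31 m.
Σ(b_i/K_i) = 13.1/20.0 + 2.33/0.184 + 9.38/17.6 + 12.5/0.800 = 29.48 d.
K_eq = L / Σ(b_i/K_i) = 37.31 / 29.48 = 1.266 m/day.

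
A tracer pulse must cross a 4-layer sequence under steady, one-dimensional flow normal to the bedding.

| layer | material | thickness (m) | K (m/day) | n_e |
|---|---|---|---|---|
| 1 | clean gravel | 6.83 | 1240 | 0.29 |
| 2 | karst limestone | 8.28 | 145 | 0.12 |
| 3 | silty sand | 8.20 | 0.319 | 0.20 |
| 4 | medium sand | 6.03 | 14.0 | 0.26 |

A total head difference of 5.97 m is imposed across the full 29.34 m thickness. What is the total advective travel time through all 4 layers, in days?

27.1

With flow normal to the layers, continuity requires the same specific discharge q through every layer.
Σ(b_i/K_i) = 6.83/1240 + 8.28/145 + 8.20/0.319 + 6.03/14.0 = 26.20 d.
q = Δh / Σ(b_i/K_i) = 5.97 / 26.20 = 0.2279 m/day.
In each layer the seepage velocity is v_i = q/n_i, so the layer transit time is t_i = b_i·n_i / q:
  layer 1 (clean gravel): t_1 = 6.83 × 0.29 / 0.2279 = 8.692 d
  layer 2 (karst limestone): t_2 = 8.28 × 0.12 / 0.2279 = 4.360 d
  layer 3 (silty sand): t_3 = 8.20 × 0.20 / 0.2279 = 7.197 d
  layer 4 (medium sand): t_4 = 6.03 × 0.26 / 0.2279 = 6.880 d
Total t = Σ t_i = 27.13 days.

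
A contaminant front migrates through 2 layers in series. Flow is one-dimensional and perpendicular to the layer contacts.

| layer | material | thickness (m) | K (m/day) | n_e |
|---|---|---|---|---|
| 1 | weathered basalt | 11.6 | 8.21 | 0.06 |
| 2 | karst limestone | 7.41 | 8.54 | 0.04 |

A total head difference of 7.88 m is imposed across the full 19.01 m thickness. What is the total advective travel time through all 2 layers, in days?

0.287

With flow normal to the layers, continuity requires the same specific discharge q through every layer.
Σ(b_i/K_i) = 11.6/8.21 + 7.41/8.54 = 2.281 d.
q = Δh / Σ(b_i/K_i) = 7.88 / 2.281 = 3.455 m/day.
In each layer the seepage velocity is v_i = q/n_i, so the layer transit time is t_i = b_i·n_i / q:
  layer 1 (weathered basalt): t_1 = 11.6 × 0.06 / 3.455 = 0.2014 d
  layer 2 (karst limestone): t_2 = 7.41 × 0.04 / 3.455 = 0.08578 d
Total t = Σ t_i = 0.2872 days.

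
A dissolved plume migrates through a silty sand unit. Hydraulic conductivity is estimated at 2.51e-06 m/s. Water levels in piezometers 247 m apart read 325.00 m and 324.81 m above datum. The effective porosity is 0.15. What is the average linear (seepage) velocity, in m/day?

Convert K: 2.51e-06 m/s × 86400 = 0.2169 m/day.
Hydraulic gradient i = (325.00 − 324.81) / 247 = 0.19 / 247 = 0.0007692.
Darcy flux q = K · i = 0.2169 × 0.0007692 = 0.0001668 m/day.
Seepage velocity v = q / n_e = 0.0001668 / 0.15 = 0.001112 m/day.

0.00111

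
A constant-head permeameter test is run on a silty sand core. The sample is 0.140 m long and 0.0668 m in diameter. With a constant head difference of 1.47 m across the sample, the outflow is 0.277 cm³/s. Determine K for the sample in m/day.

Cross-sectional area A = π·(d/2)² = π × (0.0668/2)² = 0.003505 m².
Convert discharge: 0.277 cm³/s = 2.770e-07 m³/s.
Darcy's law rearranged: K = Q·L / (A·Δh) = 2.770e-07 × 0.140 / (0.003505 × 1.47) = 7.527e-06 m/s = 0.6504 m/day.

0.650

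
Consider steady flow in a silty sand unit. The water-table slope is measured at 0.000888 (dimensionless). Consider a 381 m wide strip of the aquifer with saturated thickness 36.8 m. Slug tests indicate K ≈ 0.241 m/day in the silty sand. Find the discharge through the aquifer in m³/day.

Cross-sectional area A = 381 × 36.8 = 14021 m².
Hydraulic gradient i = 0.000888.
Darcy's law: Q = K · A · i = 0.2410 × 14021 × 0.0008880 = 3.001 m³/day.

3.00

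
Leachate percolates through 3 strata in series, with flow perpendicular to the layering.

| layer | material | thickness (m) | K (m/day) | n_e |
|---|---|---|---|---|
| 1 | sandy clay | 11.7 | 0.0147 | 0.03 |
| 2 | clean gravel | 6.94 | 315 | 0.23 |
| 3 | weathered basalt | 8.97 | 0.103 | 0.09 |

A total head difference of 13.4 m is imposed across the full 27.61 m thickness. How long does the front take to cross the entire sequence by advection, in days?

182

With flow normal to the layers, continuity requires the same specific discharge q through every layer.
Σ(b_i/K_i) = 11.7/0.0147 + 6.94/315 + 8.97/0.103 = 883.0 d.
q = Δh / Σ(b_i/K_i) = 13.4 / 883.0 = 0.01518 m/day.
In each layer the seepage velocity is v_i = q/n_i, so the layer transit time is t_i = b_i·n_i / q:
  layer 1 (sandy clay): t_1 = 11.7 × 0.03 / 0.01518 = 23.13 d
  layer 2 (clean gravel): t_2 = 6.94 × 0.23 / 0.01518 = 105.2 d
  layer 3 (weathered basalt): t_3 = 8.97 × 0.09 / 0.01518 = 53.20 d
Total t = Σ t_i = 181.5 days.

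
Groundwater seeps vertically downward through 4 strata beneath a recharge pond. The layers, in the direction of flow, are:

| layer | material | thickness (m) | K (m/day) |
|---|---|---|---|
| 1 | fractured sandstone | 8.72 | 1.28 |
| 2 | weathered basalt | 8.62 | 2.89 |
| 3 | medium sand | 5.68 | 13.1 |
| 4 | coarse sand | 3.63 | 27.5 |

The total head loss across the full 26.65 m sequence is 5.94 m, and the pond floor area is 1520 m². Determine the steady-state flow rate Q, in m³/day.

871

Flow is perpendicular to layering, so the layers act in series and the equivalent K is the thickness-weighted harmonic mean.
Total thickness L = 8.72 + 8.62 + 5.68 + 3.63 = 26.65 m.
Σ(b_i/K_i) = 8.72/1.28 + 8.62/2.89 + 5.68/13.1 + 3.63/27.5 = 10.36 d.
K_eq = L / Σ(b_i/K_i) = 26.65 / 10.36 = 2.572 m/day.
Q = K_eq · A · (Δh/L) = 2.572 × 1520 × (5.94/26.65) = 871.4 m³/day.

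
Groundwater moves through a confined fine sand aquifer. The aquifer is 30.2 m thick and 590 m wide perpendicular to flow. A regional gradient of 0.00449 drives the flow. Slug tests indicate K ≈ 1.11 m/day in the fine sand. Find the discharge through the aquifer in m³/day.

Cross-sectional area A = 590 × 30.2 = 17818 m².
Hydraulic gradient i = 0.00449.
Darcy's law: Q = K · A · i = 1.110 × 17818 × 0.004490 = 88.80 m³/day.

88.8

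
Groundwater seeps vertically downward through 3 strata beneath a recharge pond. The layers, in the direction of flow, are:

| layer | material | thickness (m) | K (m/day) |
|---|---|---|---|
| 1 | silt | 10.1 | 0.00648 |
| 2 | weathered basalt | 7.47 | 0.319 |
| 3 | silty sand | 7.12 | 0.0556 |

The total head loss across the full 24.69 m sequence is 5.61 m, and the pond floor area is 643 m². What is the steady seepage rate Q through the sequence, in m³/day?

Flow is perpendicular to layering, so the layers act in series and the equivalent K is the thickness-weighted harmonic mean.
Total thickness L = 10.1 + 7.47 + 7.12 = 24.69 m.
Σ(b_i/K_i) = 10.1/0.00648 + 7.47/0.319 + 7.12/0.0556 = 1710 d.
K_eq = L / Σ(b_i/K_i) = 24.69 / 1710 = 0.01444 m/day.
Q = K_eq · A · (Δh/L) = 0.01444 × 643 × (5.61/24.69) = 2.109 m³/day.

2.11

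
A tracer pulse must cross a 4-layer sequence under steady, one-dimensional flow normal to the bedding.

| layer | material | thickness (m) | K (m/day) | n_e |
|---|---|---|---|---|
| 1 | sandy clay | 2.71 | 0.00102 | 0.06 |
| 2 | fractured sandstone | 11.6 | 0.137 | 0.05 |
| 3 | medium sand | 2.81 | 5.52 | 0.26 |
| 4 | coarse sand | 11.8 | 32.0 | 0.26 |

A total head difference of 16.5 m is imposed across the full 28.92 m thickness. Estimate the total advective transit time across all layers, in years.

2.07

With flow normal to the layers, continuity requires the same specific discharge q through every layer.
Σ(b_i/K_i) = 2.71/0.00102 + 11.6/0.137 + 2.81/5.52 + 11.8/32.0 = 2742 d.
q = Δh / Σ(b_i/K_i) = 16.5 / 2742 = 0.006017 m/day.
In each layer the seepage velocity is v_i = q/n_i, so the layer transit time is t_i = b_i·n_i / q:
  layer 1 (sandy clay): t_1 = 2.71 × 0.06 / 0.006017 = 27.03 d
  layer 2 (fractured sandstone): t_2 = 11.6 × 0.05 / 0.006017 = 96.40 d
  layer 3 (medium sand): t_3 = 2.81 × 0.26 / 0.006017 = 121.4 d
  layer 4 (coarse sand): t_4 = 11.8 × 0.26 / 0.006017 = 509.9 d
Total t = Σ t_i = 754.8 days = 2.066 years.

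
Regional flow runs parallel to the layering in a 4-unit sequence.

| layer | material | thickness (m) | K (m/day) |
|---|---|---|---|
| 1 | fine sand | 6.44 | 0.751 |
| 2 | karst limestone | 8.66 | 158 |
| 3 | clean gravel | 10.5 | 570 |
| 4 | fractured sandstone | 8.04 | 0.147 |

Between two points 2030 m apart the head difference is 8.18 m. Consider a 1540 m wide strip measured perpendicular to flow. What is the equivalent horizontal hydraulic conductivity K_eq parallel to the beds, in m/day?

Flow is parallel to layering, so each bed carries its own Darcy discharge and the transmissivities add.
Σ(K_i·b_i) = 0.751×6.44 + 158×8.66 + 570×10.5 + 0.147×8.04 = 7359 m²/day.
Total thickness b = 33.64 m, so K_eq = Σ(K_i·b_i)/b = 218.8 m/day.

219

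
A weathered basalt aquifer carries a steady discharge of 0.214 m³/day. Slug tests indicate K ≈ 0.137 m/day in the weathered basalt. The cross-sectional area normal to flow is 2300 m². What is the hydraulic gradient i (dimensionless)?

From Q = K·A·i, i = Q / (K·A) = 0.214 / (0.1370 × 2300) = 0.0006791.

0.000679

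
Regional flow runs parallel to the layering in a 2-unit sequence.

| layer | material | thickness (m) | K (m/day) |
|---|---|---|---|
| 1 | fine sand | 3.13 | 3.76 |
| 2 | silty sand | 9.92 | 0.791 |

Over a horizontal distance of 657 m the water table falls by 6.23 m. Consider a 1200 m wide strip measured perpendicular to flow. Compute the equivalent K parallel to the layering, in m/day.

1.50

Flow is parallel to layering, so each bed carries its own Darcy discharge and the transmissivities add.
Σ(K_i·b_i) = 3.76×3.13 + 0.791×9.92 = 19.62 m²/day.
Total thickness b = 13.05 m, so K_eq = Σ(K_i·b_i)/b = 1.503 m/day.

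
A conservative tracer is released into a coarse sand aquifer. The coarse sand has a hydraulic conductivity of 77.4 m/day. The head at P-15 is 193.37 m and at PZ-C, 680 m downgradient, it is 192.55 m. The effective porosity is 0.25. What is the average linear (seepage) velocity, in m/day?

0.373

Hydraulic gradient i = (193.37 − 192.55) / 680 = 0.82 / 680 = 0.001206.
Darcy flux q = K · i = 77.40 × 0.001206 = 0.09334 m/day.
Seepage velocity v = q / n_e = 0.09334 / 0.25 = 0.3733 m/day.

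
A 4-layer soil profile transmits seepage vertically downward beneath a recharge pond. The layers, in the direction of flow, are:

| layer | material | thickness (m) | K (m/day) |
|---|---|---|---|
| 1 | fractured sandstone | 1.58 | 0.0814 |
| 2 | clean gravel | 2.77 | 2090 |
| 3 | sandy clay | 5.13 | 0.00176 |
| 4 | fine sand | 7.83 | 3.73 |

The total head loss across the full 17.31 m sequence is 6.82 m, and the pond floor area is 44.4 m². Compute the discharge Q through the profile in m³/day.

0.103

Flow is perpendicular to layering, so the layers act in series and the equivalent K is the thickness-weighted harmonic mean.
Total thickness L = 1.58 + 2.77 + 5.13 + 7.83 = 17.31 m.
Σ(b_i/K_i) = 1.58/0.0814 + 2.77/2090 + 5.13/0.00176 + 7.83/3.73 = 2936 d.
K_eq = L / Σ(b_i/K_i) = 17.31 / 2936 = 0.005895 m/day.
Q = K_eq · A · (Δh/L) = 0.005895 × 44.4 × (6.82/17.31) = 0.1031 m³/day.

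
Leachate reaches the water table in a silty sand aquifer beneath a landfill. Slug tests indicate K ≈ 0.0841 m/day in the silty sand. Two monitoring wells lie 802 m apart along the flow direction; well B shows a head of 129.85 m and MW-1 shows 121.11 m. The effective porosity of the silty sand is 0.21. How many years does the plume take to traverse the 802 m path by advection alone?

Hydraulic gradient i = (129.85 − 121.11) / 802 = 8.74 / 802 = 0.01090.
Darcy flux q = K · i = 0.08410 × 0.01090 = 0.0009165 m/day.
Seepage velocity v = q / n_e = 0.0009165 / 0.21 = 0.004364 m/day.
Travel time t = L / v = 802 / 0.004364 = 1.838e+05 days = 503.1 years.

503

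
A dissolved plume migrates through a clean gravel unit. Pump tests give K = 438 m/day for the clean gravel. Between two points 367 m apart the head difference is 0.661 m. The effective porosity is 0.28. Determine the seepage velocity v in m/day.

Hydraulic gradient i = Δh / L = 0.661 / 367 = 0.001801.
Darcy flux q = K · i = 438.0 × 0.001801 = 0.7889 m/day.
Seepage velocity v = q / n_e = 0.7889 / 0.28 = 2.817 m/day.

2.82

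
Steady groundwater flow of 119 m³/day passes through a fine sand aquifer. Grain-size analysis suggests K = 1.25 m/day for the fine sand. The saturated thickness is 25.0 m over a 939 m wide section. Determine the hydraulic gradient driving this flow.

0.00406

Cross-sectional area A = 939 × 25.0 = 23475 m².
From Q = K·A·i, i = Q / (K·A) = 119 / (1.250 × 23475) = 0.004055.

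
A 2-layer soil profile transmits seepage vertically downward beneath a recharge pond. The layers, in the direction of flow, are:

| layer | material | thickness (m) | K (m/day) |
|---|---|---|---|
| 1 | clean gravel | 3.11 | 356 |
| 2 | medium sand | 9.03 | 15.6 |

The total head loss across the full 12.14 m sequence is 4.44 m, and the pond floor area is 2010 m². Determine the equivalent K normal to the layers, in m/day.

20.7

Flow is perpendicular to layering, so the layers act in series and the equivalent K is the thickness-weighted harmonic mean.
Total thickness L = 3.11 + 9.03 = 12.14 m.
Σ(b_i/K_i) = 3.11/356 + 9.03/15.6 = 0.5876 d.
K_eq = L / Σ(b_i/K_i) = 12.14 / 0.5876 = 20.66 m/day.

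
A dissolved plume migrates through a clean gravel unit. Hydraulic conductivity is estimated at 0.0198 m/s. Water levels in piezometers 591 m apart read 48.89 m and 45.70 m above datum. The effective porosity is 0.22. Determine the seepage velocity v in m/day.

Convert K: 0.0198 m/s × 86400 = 1711 m/day.
Hydraulic gradient i = (48.89 − 45.70) / 591 = 3.19 / 591 = 0.005398.
Darcy flux q = K · i = 1711 × 0.005398 = 9.234 m/day.
Seepage velocity v = q / n_e = 9.234 / 0.22 = 41.97 m/day.

42.0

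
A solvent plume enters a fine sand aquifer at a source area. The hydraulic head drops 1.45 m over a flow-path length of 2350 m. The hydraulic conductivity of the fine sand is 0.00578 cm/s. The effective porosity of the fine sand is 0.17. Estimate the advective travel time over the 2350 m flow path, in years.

Convert K: 0.00578 cm/s × 864 = 4.994 m/day.
Hydraulic gradient i = Δh / L = 1.45 / 2350 = 0.0006170.
Darcy flux q = K · i = 4.994 × 0.0006170 = 0.003081 m/day.
Seepage velocity v = q / n_e = 0.003081 / 0.17 = 0.01813 m/day.
Travel time t = L / v = 2350 / 0.01813 = 1.297e+05 days = 355.0 years.

355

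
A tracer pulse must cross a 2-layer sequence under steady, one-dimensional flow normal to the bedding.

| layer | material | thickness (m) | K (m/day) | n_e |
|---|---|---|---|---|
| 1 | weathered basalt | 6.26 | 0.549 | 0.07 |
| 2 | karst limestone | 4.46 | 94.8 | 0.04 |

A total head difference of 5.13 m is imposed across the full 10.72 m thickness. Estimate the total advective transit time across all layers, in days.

1.38

With flow normal to the layers, continuity requires the same specific discharge q through every layer.
Σ(b_i/K_i) = 6.26/0.549 + 4.46/94.8 = 11.45 d.
q = Δh / Σ(b_i/K_i) = 5.13 / 11.45 = 0.4481 m/day.
In each layer the seepage velocity is v_i = q/n_i, so the layer transit time is t_i = b_i·n_i / q:
  layer 1 (weathered basalt): t_1 = 6.26 × 0.07 / 0.4481 = 0.9780 d
  layer 2 (karst limestone): t_2 = 4.46 × 0.04 / 0.4481 = 0.3982 d
Total t = Σ t_i = 1.376 days.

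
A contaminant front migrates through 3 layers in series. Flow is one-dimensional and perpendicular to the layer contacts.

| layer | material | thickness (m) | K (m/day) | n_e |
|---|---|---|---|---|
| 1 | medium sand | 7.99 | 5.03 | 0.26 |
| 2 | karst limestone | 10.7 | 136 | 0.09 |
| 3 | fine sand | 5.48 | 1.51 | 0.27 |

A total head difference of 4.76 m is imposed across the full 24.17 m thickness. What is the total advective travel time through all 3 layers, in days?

5.03

With flow normal to the layers, continuity requires the same specific discharge q through every layer.
Σ(b_i/K_i) = 7.99/5.03 + 10.7/136 + 5.48/1.51 = 5.296 d.
q = Δh / Σ(b_i/K_i) = 4.76 / 5.296 = 0.8987 m/day.
In each layer the seepage velocity is v_i = q/n_i, so the layer transit time is t_i = b_i·n_i / q:
  layer 1 (medium sand): t_1 = 7.99 × 0.26 / 0.8987 = 2.311 d
  layer 2 (karst limestone): t_2 = 10.7 × 0.09 / 0.8987 = 1.071 d
  layer 3 (fine sand): t_3 = 5.48 × 0.27 / 0.8987 = 1.646 d
Total t = Σ t_i = 5.029 days.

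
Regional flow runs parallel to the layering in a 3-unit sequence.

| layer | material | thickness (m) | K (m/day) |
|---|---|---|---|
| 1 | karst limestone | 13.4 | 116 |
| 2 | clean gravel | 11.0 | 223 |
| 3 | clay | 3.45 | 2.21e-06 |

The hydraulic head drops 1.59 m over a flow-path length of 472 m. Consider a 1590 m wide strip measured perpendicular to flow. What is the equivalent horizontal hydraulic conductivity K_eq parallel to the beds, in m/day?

Flow is parallel to layering, so each bed carries its own Darcy discharge and the transmissivities add.
Σ(K_i·b_i) = 116×13.4 + 223×11.0 + 2.21e-06×3.45 = 4007 m²/day.
Total thickness b = 27.85 m, so K_eq = Σ(K_i·b_i)/b = 143.9 m/day.

144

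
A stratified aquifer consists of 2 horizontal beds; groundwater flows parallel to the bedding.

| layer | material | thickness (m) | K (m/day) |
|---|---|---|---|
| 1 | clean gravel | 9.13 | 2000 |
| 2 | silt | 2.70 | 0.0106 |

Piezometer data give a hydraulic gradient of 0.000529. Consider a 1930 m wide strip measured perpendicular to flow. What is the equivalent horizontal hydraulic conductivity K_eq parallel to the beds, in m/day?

Flow is parallel to layering, so each bed carries its own Darcy discharge and the transmissivities add.
Σ(K_i·b_i) = 2000×9.13 + 0.0106×2.70 = 18260 m²/day.
Total thickness b = 11.83 m, so K_eq = Σ(K_i·b_i)/b = 1544 m/day.

1540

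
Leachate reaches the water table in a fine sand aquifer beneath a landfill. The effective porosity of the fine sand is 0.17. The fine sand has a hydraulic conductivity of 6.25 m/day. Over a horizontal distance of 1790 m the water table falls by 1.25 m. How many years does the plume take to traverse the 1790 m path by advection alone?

Hydraulic gradient i = Δh / L = 1.25 / 1790 = 0.0006983.
Darcy flux q = K · i = 6.250 × 0.0006983 = 0.004365 m/day.
Seepage velocity v = q / n_e = 0.004365 / 0.17 = 0.02567 m/day.
Travel time t = L / v = 1790 / 0.02567 = 69721 days = 190.9 years.

191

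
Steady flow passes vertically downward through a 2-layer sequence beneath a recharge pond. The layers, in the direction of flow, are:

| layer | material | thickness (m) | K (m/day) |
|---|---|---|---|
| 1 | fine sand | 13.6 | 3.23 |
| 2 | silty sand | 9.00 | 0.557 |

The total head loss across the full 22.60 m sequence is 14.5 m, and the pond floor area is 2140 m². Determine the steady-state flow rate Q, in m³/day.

Flow is perpendicular to layering, so the layers act in series and the equivalent K is the thickness-weighted harmonic mean.
Total thickness L = 13.6 + 9.00 = 22.60 m.
Σ(b_i/K_i) = 13.6/3.23 + 9.00/0.557 = 20.37 d.
K_eq = L / Σ(b_i/K_i) = 22.60 / 20.37 = 1.110 m/day.
Q = K_eq · A · (Δh/L) = 1.110 × 2140 × (14.5/22.60) = 1523 m³/day.

1520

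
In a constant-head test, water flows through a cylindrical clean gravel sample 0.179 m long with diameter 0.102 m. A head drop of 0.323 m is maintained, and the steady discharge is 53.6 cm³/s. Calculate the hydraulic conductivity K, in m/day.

Cross-sectional area A = π·(d/2)² = π × (0.102/2)² = 0.008171 m².
Convert discharge: 53.6 cm³/s = 5.360e-05 m³/s.
Darcy's law rearranged: K = Q·L / (A·Δh) = 5.360e-05 × 0.179 / (0.008171 × 0.323) = 0.003635 m/s = 314.1 m/day.

314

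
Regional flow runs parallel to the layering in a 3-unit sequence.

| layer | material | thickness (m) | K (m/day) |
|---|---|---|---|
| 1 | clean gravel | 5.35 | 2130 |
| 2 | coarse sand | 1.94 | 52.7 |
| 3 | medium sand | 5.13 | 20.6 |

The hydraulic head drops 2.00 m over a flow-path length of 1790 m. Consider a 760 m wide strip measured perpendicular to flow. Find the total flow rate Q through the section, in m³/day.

Flow is parallel to layering, so each bed carries its own Darcy discharge and the transmissivities add.
Σ(K_i·b_i) = 2130×5.35 + 52.7×1.94 + 20.6×5.13 = 11603 m²/day.
Hydraulic gradient i = Δh / L = 2.00 / 1790 = 0.001117.
Q = Σ(K_i·b_i) · W · i = 11603 × 760 × 0.001117 = 9853 m³/day.

9850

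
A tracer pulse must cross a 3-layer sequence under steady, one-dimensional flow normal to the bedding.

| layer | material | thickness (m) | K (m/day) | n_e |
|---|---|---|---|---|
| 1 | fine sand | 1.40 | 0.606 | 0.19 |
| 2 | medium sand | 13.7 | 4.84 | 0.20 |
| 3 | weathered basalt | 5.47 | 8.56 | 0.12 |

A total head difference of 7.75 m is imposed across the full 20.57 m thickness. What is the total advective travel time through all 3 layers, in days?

2.73

With flow normal to the layers, continuity requires the same specific discharge q through every layer.
Σ(b_i/K_i) = 1.40/0.606 + 13.7/4.84 + 5.47/8.56 = 5.780 d.
q = Δh / Σ(b_i/K_i) = 7.75 / 5.780 = 1.341 m/day.
In each layer the seepage velocity is v_i = q/n_i, so the layer transit time is t_i = b_i·n_i / q:
  layer 1 (fine sand): t_1 = 1.40 × 0.19 / 1.341 = 0.1984 d
  layer 2 (medium sand): t_2 = 13.7 × 0.20 / 1.341 = 2.043 d
  layer 3 (weathered basalt): t_3 = 5.47 × 0.12 / 1.341 = 0.4895 d
Total t = Σ t_i = 2.731 days.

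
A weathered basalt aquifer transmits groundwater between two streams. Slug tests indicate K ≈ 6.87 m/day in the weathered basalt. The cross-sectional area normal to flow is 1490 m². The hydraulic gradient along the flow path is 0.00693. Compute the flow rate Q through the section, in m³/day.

Hydraulic gradient i = 0.00693.
Darcy's law: Q = K · A · i = 6.870 × 1490 × 0.006930 = 70.94 m³/day.

70.9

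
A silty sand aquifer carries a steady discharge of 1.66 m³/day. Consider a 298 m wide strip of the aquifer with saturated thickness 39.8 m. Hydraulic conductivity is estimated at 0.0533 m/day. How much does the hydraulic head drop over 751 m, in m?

1.97

Cross-sectional area A = 298 × 39.8 = 11860 m².
From Q = K·A·i, i = Q / (K·A) = 1.66 / (0.05330 × 11860) = 0.002626.
Head loss Δh = i · L = 0.002626 × 751 = 1.972 m.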